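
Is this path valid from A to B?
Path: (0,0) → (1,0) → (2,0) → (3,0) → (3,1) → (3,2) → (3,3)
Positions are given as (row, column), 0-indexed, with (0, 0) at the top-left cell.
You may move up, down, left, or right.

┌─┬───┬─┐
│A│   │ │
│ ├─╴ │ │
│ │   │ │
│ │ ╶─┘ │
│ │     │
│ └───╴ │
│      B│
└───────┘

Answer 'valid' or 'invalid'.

Checking path validity:
Result: All consecutive moves are passable.

valid

Correct solution:

┌─┬───┬─┐
│A│   │ │
│ ├─╴ │ │
│↓│   │ │
│ │ ╶─┘ │
│↓│     │
│ └───╴ │
│↳ → → B│
└───────┘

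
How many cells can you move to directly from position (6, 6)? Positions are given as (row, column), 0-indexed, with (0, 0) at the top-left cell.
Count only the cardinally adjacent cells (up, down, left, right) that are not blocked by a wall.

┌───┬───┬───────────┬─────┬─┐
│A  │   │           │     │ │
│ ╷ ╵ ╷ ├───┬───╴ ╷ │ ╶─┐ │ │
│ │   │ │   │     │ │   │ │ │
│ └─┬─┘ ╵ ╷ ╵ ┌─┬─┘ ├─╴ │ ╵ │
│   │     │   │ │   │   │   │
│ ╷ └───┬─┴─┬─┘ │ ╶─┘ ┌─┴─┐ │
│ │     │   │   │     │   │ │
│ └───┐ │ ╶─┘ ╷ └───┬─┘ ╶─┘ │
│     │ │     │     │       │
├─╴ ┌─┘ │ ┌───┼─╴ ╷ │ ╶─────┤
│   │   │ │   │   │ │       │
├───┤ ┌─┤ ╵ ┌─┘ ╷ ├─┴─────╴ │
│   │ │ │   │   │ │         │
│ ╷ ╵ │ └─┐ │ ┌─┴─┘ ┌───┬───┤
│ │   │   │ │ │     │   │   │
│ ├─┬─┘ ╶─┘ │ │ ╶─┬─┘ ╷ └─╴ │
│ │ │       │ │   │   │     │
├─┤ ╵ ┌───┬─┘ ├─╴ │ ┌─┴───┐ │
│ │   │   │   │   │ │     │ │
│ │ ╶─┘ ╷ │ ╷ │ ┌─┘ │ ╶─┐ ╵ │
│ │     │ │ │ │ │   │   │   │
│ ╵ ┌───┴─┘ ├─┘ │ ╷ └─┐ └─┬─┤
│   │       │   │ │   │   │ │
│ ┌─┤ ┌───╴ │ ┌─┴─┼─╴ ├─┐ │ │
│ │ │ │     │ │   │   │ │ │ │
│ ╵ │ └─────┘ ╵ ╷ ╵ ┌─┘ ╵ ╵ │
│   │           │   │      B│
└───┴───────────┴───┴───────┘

Checking passable neighbors of (6, 6):
Neighbors: (7, 6), (6, 7)
Count: 2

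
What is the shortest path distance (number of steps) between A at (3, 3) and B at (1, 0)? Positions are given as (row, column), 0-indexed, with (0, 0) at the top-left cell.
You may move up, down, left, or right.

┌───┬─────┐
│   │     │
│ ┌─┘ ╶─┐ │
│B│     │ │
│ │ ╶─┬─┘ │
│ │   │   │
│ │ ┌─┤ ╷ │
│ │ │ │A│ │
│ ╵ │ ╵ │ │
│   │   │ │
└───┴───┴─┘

Finding path from (3, 3) to (1, 0):
Path: (3,3) → (2,3) → (2,4) → (1,4) → (0,4) → (0,3) → (0,2) → (1,2) → (1,1) → (2,1) → (3,1) → (4,1) → (4,0) → (3,0) → (2,0) → (1,0)
Distance: 15 steps

Solution:

┌───┬─────┐
│   │↓ ← ↰│
│ ┌─┘ ╶─┐ │
│B│↓ ↲  │↑│
│ │ ╶─┬─┘ │
│↑│↓  │↱ ↑│
│ │ ┌─┤ ╷ │
│↑│↓│ │A│ │
│ ╵ │ ╵ │ │
│↑ ↲│   │ │
└───┴───┴─┘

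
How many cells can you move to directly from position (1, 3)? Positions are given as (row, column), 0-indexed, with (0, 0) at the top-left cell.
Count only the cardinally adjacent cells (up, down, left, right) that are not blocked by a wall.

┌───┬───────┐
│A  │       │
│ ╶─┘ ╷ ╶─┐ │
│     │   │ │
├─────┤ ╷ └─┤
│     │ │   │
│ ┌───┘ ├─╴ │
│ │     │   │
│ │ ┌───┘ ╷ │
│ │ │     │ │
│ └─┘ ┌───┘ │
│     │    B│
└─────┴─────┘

Checking passable neighbors of (1, 3):
Neighbors: (0, 3), (2, 3), (1, 4)
Count: 3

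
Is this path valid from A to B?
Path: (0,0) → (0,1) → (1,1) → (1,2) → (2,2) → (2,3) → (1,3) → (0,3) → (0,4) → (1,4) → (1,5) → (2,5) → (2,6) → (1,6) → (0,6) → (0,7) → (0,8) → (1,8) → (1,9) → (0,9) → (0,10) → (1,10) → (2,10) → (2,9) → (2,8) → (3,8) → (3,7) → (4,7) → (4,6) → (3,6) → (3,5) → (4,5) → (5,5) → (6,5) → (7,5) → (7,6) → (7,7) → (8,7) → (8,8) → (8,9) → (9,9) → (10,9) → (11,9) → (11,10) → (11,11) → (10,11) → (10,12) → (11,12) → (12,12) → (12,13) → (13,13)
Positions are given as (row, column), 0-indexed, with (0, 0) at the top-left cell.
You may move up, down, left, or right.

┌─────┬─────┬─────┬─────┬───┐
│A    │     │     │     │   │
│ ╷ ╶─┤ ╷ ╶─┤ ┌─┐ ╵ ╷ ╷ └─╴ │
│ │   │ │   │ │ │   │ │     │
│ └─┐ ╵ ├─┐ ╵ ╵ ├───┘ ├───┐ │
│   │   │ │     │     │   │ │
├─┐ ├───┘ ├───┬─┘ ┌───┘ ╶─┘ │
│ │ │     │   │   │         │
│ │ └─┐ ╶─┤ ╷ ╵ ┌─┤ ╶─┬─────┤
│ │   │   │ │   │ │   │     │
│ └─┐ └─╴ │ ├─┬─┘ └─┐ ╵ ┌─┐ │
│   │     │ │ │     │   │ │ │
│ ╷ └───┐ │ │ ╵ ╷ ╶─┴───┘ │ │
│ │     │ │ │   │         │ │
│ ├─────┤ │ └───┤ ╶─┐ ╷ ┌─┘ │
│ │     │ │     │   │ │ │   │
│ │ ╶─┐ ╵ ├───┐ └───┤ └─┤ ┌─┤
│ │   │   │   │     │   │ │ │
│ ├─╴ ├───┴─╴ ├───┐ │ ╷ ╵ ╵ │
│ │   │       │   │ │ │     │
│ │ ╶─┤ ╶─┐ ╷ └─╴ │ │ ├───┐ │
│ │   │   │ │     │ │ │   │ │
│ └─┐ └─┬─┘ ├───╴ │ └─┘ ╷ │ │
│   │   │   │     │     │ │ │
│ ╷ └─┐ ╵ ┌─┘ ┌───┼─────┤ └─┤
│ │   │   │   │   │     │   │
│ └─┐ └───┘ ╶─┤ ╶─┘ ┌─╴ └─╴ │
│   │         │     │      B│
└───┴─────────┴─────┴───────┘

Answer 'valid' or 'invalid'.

Checking path validity:
Result: All consecutive moves are passable.

valid

Correct solution:

┌─────┬─────┬─────┬─────┬───┐
│A ↓  │↱ ↓  │↱ → ↓│↱ ↓  │   │
│ ╷ ╶─┤ ╷ ╶─┤ ┌─┐ ╵ ╷ ╷ └─╴ │
│ │↳ ↓│↑│↳ ↓│↑│ │↳ ↑│↓│     │
│ └─┐ ╵ ├─┐ ╵ ╵ ├───┘ ├───┐ │
│   │↳ ↑│ │↳ ↑  │↓ ← ↲│   │ │
├─┐ ├───┘ ├───┬─┘ ┌───┘ ╶─┘ │
│ │ │     │↓ ↰│↓ ↲│         │
│ │ └─┐ ╶─┤ ╷ ╵ ┌─┤ ╶─┬─────┤
│ │   │   │↓│↑ ↲│ │   │     │
│ └─┐ └─╴ │ ├─┬─┘ └─┐ ╵ ┌─┐ │
│   │     │↓│ │     │   │ │ │
│ ╷ └───┐ │ │ ╵ ╷ ╶─┴───┘ │ │
│ │     │ │↓│   │         │ │
│ ├─────┤ │ └───┤ ╶─┐ ╷ ┌─┘ │
│ │     │ │↳ → ↓│   │ │ │   │
│ │ ╶─┐ ╵ ├───┐ └───┤ └─┤ ┌─┤
│ │   │   │   │↳ → ↓│   │ │ │
│ ├─╴ ├───┴─╴ ├───┐ │ ╷ ╵ ╵ │
│ │   │       │   │↓│ │     │
│ │ ╶─┤ ╶─┐ ╷ └─╴ │ │ ├───┐ │
│ │   │   │ │     │↓│ │↱ ↓│ │
│ └─┐ └─┬─┘ ├───╴ │ └─┘ ╷ │ │
│   │   │   │     │↳ → ↑│↓│ │
│ ╷ └─┐ ╵ ┌─┘ ┌───┼─────┤ └─┤
│ │   │   │   │   │     │↳ ↓│
│ └─┐ └───┘ ╶─┤ ╶─┘ ┌─╴ └─╴ │
│   │         │     │      B│
└───┴─────────┴─────┴───────┘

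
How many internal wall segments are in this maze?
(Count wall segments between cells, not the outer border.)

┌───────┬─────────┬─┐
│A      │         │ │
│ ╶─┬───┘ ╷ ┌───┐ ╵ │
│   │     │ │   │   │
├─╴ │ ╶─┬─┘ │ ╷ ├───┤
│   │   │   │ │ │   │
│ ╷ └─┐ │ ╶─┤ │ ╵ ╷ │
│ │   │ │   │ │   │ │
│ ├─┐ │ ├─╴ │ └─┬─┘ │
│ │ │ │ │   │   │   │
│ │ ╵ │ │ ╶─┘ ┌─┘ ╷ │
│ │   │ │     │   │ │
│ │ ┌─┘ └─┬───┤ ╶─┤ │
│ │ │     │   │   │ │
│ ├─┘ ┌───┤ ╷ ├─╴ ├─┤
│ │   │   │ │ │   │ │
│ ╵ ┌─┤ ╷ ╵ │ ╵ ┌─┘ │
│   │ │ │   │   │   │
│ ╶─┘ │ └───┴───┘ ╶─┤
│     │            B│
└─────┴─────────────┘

Counting internal wall segments:
Total internal walls: 81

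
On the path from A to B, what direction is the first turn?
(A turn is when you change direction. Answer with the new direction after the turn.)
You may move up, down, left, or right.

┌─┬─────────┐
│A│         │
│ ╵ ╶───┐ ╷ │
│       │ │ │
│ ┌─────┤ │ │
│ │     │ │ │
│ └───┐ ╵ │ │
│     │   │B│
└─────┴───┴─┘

Directions: down, right, up, right, right, right, right, down, down, down
First turn direction: right

Solution:

┌─┬─────────┐
│A│↱ → → → ↓│
│ ╵ ╶───┐ ╷ │
│↳ ↑    │ │↓│
│ ┌─────┤ │ │
│ │     │ │↓│
│ └───┐ ╵ │ │
│     │   │B│
└─────┴───┴─┘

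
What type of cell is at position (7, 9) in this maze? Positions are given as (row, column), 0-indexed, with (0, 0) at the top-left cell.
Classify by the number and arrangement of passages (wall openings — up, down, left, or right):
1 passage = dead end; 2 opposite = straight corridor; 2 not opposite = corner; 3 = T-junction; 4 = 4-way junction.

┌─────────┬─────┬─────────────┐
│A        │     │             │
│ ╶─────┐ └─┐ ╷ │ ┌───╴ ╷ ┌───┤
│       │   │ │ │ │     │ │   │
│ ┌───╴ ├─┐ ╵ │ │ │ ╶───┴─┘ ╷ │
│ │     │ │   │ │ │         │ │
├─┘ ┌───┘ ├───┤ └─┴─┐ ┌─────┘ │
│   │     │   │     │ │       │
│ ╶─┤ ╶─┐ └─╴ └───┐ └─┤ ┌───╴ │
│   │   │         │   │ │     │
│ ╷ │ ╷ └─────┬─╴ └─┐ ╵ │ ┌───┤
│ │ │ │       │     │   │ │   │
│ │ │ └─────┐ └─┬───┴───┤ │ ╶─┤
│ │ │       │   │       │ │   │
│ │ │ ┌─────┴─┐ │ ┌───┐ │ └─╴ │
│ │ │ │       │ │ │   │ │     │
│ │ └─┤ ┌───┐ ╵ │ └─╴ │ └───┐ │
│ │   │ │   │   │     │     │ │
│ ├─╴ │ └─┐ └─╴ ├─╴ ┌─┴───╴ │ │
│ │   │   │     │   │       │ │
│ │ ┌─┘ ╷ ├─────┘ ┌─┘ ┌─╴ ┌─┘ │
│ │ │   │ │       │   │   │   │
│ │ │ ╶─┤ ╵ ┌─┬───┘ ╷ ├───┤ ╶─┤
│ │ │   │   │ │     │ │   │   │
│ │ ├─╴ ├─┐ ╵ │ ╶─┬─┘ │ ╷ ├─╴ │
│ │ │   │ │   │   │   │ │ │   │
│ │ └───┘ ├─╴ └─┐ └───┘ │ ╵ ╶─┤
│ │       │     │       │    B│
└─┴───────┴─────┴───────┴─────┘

Checking cell at (7, 9):
Number of passages: 1
Cell type: dead end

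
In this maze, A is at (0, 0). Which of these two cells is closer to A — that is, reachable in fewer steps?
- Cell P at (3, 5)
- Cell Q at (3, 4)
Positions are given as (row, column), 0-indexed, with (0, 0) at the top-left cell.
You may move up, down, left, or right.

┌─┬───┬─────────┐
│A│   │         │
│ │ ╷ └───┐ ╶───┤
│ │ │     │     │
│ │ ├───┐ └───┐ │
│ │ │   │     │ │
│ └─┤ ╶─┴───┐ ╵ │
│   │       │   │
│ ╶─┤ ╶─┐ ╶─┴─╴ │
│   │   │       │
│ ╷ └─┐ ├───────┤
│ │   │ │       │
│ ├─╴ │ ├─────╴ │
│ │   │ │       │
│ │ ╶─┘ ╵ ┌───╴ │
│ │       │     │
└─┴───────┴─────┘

Shortest path A → P at (3, 5): 20 steps
Shortest path A → Q at (3, 4): 19 steps

Q is closer (19 steps vs 20 steps).

Path to P:

┌─┬───┬─────────┐
│A│   │         │
│ │ ╷ └───┐ ╶───┤
│↓│ │     │     │
│ │ ├───┐ └───┐ │
│↓│ │   │     │ │
│ └─┤ ╶─┴───┐ ╵ │
│↓  │↱ → → P│   │
│ ╶─┤ ╶─┐ ╶─┴─╴ │
│↳ ↓│↑ ↰│       │
│ ╷ └─┐ ├───────┤
│ │↳ ↓│↑│       │
│ ├─╴ │ ├─────╴ │
│ │↓ ↲│↑│       │
│ │ ╶─┘ ╵ ┌───╴ │
│ │↳ → ↑  │     │
└─┴───────┴─────┘

Path to Q:

┌─┬───┬─────────┐
│A│   │         │
│ │ ╷ └───┐ ╶───┤
│↓│ │     │     │
│ │ ├───┐ └───┐ │
│↓│ │   │     │ │
│ └─┤ ╶─┴───┐ ╵ │
│↓  │↱ → Q  │   │
│ ╶─┤ ╶─┐ ╶─┴─╴ │
│↳ ↓│↑ ↰│       │
│ ╷ └─┐ ├───────┤
│ │↳ ↓│↑│       │
│ ├─╴ │ ├─────╴ │
│ │↓ ↲│↑│       │
│ │ ╶─┘ ╵ ┌───╴ │
│ │↳ → ↑  │     │
└─┴───────┴─────┘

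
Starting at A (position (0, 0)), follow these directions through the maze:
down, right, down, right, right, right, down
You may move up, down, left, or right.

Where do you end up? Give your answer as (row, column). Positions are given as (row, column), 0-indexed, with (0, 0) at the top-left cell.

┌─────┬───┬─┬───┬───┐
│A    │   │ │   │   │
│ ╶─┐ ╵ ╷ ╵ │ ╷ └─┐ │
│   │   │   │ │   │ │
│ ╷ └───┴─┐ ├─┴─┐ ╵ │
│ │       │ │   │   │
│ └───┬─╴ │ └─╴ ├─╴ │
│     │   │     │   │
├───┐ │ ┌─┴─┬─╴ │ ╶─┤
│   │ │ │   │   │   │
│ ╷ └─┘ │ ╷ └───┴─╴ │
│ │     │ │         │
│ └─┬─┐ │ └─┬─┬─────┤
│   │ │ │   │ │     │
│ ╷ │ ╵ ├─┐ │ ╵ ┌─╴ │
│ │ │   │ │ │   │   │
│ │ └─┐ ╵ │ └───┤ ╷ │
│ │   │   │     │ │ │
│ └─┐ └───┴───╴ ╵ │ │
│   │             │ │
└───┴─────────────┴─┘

Following directions step by step:
Start: (0, 0)
  down: (0, 0) → (1, 0)
  right: (1, 0) → (1, 1)
  down: (1, 1) → (2, 1)
  right: (2, 1) → (2, 2)
  right: (2, 2) → (2, 3)
  right: (2, 3) → (2, 4)
  down: (2, 4) → (3, 4)
Final position: (3, 4)

Path taken:

┌─────┬───┬─┬───┬───┐
│A    │   │ │   │   │
│ ╶─┐ ╵ ╷ ╵ │ ╷ └─┐ │
│↳ ↓│   │   │ │   │ │
│ ╷ └───┴─┐ ├─┴─┐ ╵ │
│ │↳ → → ↓│ │   │   │
│ └───┬─╴ │ └─╴ ├─╴ │
│     │  B│     │   │
├───┐ │ ┌─┴─┬─╴ │ ╶─┤
│   │ │ │   │   │   │
│ ╷ └─┘ │ ╷ └───┴─╴ │
│ │     │ │         │
│ └─┬─┐ │ └─┬─┬─────┤
│   │ │ │   │ │     │
│ ╷ │ ╵ ├─┐ │ ╵ ┌─╴ │
│ │ │   │ │ │   │   │
│ │ └─┐ ╵ │ └───┤ ╷ │
│ │   │   │     │ │ │
│ └─┐ └───┴───╴ ╵ │ │
│   │             │ │
└───┴─────────────┴─┘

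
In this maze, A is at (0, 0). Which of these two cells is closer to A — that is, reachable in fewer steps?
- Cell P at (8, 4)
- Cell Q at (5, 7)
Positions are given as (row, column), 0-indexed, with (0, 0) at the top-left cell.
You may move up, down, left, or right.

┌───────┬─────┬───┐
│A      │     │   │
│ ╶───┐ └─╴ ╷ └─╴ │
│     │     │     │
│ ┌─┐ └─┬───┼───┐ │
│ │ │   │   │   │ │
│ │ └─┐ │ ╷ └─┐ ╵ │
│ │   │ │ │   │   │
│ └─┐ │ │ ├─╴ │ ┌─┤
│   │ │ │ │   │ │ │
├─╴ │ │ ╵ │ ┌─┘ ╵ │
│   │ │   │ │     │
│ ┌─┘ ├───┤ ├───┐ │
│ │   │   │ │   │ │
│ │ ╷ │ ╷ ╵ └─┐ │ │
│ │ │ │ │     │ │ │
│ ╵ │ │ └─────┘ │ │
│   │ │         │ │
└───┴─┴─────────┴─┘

Shortest path A → P at (8, 4): 26 steps
Shortest path A → Q at (5, 7): 16 steps

Q is closer (16 steps vs 26 steps).

Path to P:

┌───────┬─────┬───┐
│A      │     │   │
│ ╶───┐ └─╴ ╷ └─╴ │
│↳ → ↓│     │     │
│ ┌─┐ └─┬───┼───┐ │
│ │ │↳ ↓│↱ ↓│   │ │
│ │ └─┐ │ ╷ └─┐ ╵ │
│ │   │↓│↑│↳ ↓│   │
│ └─┐ │ │ ├─╴ │ ┌─┤
│   │ │↓│↑│↓ ↲│ │ │
├─╴ │ │ ╵ │ ┌─┘ ╵ │
│   │ │↳ ↑│↓│     │
│ ┌─┘ ├───┤ ├───┐ │
│ │   │↓ ↰│↓│   │ │
│ │ ╷ │ ╷ ╵ └─┐ │ │
│ │ │ │↓│↑ ↲  │ │ │
│ ╵ │ │ └─────┘ │ │
│   │ │↳ P      │ │
└───┴─┴─────────┴─┘

Path to Q:

┌───────┬─────┬───┐
│A → → ↓│  ↱ ↓│   │
│ ╶───┐ └─╴ ╷ └─╴ │
│     │↳ → ↑│↳ → ↓│
│ ┌─┐ └─┬───┼───┐ │
│ │ │   │   │   │↓│
│ │ └─┐ │ ╷ └─┐ ╵ │
│ │   │ │ │   │↓ ↲│
│ └─┐ │ │ ├─╴ │ ┌─┤
│   │ │ │ │   │↓│ │
├─╴ │ │ ╵ │ ┌─┘ ╵ │
│   │ │   │ │  Q  │
│ ┌─┘ ├───┤ ├───┐ │
│ │   │   │ │   │ │
│ │ ╷ │ ╷ ╵ └─┐ │ │
│ │ │ │ │     │ │ │
│ ╵ │ │ └─────┘ │ │
│   │ │         │ │
└───┴─┴─────────┴─┘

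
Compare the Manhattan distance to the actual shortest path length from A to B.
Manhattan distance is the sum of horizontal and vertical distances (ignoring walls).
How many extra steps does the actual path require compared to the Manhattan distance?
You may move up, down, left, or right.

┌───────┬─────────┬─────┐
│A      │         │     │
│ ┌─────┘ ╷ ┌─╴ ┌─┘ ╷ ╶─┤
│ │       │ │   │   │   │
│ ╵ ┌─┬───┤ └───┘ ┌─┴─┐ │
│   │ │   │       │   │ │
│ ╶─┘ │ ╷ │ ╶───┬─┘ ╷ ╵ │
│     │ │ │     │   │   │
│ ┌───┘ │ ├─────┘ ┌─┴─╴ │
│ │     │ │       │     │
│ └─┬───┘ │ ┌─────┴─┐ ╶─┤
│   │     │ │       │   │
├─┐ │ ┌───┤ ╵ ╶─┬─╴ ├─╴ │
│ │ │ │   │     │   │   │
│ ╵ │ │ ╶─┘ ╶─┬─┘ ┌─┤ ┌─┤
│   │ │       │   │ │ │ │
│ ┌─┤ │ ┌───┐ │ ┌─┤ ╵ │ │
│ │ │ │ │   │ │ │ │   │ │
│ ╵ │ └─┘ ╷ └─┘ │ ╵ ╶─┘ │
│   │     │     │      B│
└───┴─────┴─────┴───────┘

Manhattan distance: |9 - 0| + |11 - 0| = 20
Actual path length: 34
Extra steps: 34 - 20 = 14

Solution:

┌───────┬─────────┬─────┐
│A      │↱ ↓      │↱ ↓  │
│ ┌─────┘ ╷ ┌─╴ ┌─┘ ╷ ╶─┤
│↓│↱ → → ↑│↓│   │↱ ↑│↳ ↓│
│ ╵ ┌─┬───┤ └───┘ ┌─┴─┐ │
│↳ ↑│ │   │↳ → → ↑│   │↓│
│ ╶─┘ │ ╷ │ ╶───┬─┘ ╷ ╵ │
│     │ │ │     │   │  ↓│
│ ┌───┘ │ ├─────┘ ┌─┴─╴ │
│ │     │ │       │  ↓ ↲│
│ └─┬───┘ │ ┌─────┴─┐ ╶─┤
│   │     │ │       │↳ ↓│
├─┐ │ ┌───┤ ╵ ╶─┬─╴ ├─╴ │
│ │ │ │   │     │   │↓ ↲│
│ ╵ │ │ ╶─┘ ╶─┬─┘ ┌─┤ ┌─┤
│   │ │       │   │ │↓│ │
│ ┌─┤ │ ┌───┐ │ ┌─┤ ╵ │ │
│ │ │ │ │   │ │ │ │↓ ↲│ │
│ ╵ │ └─┘ ╷ └─┘ │ ╵ ╶─┘ │
│   │     │     │  ↳ → B│
└───┴─────┴─────┴───────┘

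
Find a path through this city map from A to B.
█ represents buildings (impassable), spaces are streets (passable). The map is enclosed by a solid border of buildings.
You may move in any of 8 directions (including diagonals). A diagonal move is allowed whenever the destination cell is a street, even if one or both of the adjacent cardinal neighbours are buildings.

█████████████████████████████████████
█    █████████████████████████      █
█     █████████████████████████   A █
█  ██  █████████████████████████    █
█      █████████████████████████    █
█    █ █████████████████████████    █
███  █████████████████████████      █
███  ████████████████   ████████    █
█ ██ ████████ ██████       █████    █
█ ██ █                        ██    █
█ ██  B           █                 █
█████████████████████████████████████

Finding the shortest path from A to B:
Movement: 8-directional
Path length: 33 steps
Directions: down → down → down → down → down → down-left → down-left → down-left → left → left → left → left → left → left → left → left → left → left → left → left → up-left → left → left → left → left → left → left → left → left → left → left → left → down-left

Solution:

█████████████████████████████████████
█    █████████████████████████      █
█     █████████████████████████   A █
█  ██  █████████████████████████  ↓ █
█      █████████████████████████  ↓ █
█    █ █████████████████████████  ↓ █
███  █████████████████████████    ↓ █
███  ████████████████   ████████  ↙ █
█ ██ ████████ ██████       █████ ↙  █
█ ██ █ ↙←←←←←←←←←←←           ██↙   █
█ ██  B           █↖←←←←←←←←←←←←    █
█████████████████████████████████████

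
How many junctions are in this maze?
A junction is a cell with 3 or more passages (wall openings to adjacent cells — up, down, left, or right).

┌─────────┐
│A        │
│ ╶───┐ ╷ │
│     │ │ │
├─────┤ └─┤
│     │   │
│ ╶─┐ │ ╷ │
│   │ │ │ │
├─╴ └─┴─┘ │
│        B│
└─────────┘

Checking each cell for number of passages:

Junctions found (3+ passages):
  (0, 3): 3 passages
  (2, 3): 3 passages
  (4, 1): 3 passages
Total junctions: 3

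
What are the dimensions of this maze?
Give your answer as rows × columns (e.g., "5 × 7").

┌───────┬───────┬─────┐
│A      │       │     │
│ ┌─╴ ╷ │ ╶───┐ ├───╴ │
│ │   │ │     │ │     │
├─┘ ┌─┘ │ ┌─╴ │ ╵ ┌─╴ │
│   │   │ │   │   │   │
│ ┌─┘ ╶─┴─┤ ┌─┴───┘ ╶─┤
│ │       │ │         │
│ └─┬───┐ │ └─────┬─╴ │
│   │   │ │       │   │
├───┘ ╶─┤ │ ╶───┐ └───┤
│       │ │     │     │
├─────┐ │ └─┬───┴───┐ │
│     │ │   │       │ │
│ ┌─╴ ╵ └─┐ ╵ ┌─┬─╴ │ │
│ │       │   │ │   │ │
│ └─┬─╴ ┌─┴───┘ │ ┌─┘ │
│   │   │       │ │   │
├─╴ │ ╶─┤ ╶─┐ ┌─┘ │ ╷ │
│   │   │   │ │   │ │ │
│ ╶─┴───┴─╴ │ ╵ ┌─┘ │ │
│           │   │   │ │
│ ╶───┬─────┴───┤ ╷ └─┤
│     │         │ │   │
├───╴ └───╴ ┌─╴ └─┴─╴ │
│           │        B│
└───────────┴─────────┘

Counting the maze dimensions:
Rows (vertical): 13
Columns (horizontal): 11
Dimensions: 13 × 11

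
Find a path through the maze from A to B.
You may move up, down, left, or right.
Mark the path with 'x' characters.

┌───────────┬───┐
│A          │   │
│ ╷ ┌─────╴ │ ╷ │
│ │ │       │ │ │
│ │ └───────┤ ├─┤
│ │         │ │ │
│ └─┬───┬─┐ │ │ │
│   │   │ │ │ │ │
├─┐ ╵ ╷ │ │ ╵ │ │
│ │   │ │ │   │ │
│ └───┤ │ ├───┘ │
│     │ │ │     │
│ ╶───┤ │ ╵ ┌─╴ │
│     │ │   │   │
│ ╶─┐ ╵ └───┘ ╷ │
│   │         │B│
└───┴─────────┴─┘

Finding the shortest path through the maze:
Path length: 18 steps
Directions: down → down → down → right → down → right → up → right → down → down → down → down → right → right → right → up → right → down

Solution:

┌───────────┬───┐
│A          │   │
│ ╷ ┌─────╴ │ ╷ │
│x│ │       │ │ │
│ │ └───────┤ ├─┤
│x│         │ │ │
│ └─┬───┬─┐ │ │ │
│x x│x x│ │ │ │ │
├─┐ ╵ ╷ │ │ ╵ │ │
│ │x x│x│ │   │ │
│ └───┤ │ ├───┘ │
│     │x│ │     │
│ ╶───┤ │ ╵ ┌─╴ │
│     │x│   │x x│
│ ╶─┐ ╵ └───┘ ╷ │
│   │  x x x x│B│
└───┴─────────┴─┘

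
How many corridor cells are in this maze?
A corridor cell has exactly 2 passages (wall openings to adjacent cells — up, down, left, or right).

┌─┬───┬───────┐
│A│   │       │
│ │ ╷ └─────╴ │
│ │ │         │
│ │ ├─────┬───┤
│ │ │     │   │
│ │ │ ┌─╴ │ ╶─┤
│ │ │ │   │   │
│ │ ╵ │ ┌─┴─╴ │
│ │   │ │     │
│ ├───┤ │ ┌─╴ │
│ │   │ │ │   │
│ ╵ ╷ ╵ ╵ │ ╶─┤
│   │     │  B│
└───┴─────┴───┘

Counting cells with exactly 2 passages:
Total corridor cells: 43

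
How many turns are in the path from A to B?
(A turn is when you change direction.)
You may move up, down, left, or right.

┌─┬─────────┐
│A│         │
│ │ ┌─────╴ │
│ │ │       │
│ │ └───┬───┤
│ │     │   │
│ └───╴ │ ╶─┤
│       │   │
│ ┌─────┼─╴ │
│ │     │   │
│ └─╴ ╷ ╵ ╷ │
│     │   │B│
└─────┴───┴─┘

Directions: down, down, down, down, down, right, right, up, right, down, right, up, right, down
Number of turns: 8

Solution:

┌─┬─────────┐
│A│         │
│ │ ┌─────╴ │
│↓│ │       │
│ │ └───┬───┤
│↓│     │   │
│ └───╴ │ ╶─┤
│↓      │   │
│ ┌─────┼─╴ │
│↓│  ↱ ↓│↱ ↓│
│ └─╴ ╷ ╵ ╷ │
│↳ → ↑│↳ ↑│B│
└─────┴───┴─┘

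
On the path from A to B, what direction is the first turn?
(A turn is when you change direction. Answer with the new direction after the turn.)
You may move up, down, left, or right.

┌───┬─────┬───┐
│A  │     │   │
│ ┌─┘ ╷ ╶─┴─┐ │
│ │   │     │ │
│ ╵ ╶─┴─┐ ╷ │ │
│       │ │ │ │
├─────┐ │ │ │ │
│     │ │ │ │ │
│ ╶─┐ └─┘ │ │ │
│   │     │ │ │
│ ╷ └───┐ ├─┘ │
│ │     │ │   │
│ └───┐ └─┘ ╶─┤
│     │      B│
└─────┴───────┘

Directions: down, down, right, up, right, up, right, down, right, down, down, down, left, left, up, left, left, down, right, down, right, right, down, right, right, right
First turn direction: right

Solution:

┌───┬─────┬───┐
│A  │↱ ↓  │   │
│ ┌─┘ ╷ ╶─┴─┐ │
│↓│↱ ↑│↳ ↓  │ │
│ ╵ ╶─┴─┐ ╷ │ │
│↳ ↑    │↓│ │ │
├─────┐ │ │ │ │
│↓ ← ↰│ │↓│ │ │
│ ╶─┐ └─┘ │ │ │
│↳ ↓│↑ ← ↲│ │ │
│ ╷ └───┐ ├─┘ │
│ │↳ → ↓│ │   │
│ └───┐ └─┘ ╶─┤
│     │↳ → → B│
└─────┴───────┘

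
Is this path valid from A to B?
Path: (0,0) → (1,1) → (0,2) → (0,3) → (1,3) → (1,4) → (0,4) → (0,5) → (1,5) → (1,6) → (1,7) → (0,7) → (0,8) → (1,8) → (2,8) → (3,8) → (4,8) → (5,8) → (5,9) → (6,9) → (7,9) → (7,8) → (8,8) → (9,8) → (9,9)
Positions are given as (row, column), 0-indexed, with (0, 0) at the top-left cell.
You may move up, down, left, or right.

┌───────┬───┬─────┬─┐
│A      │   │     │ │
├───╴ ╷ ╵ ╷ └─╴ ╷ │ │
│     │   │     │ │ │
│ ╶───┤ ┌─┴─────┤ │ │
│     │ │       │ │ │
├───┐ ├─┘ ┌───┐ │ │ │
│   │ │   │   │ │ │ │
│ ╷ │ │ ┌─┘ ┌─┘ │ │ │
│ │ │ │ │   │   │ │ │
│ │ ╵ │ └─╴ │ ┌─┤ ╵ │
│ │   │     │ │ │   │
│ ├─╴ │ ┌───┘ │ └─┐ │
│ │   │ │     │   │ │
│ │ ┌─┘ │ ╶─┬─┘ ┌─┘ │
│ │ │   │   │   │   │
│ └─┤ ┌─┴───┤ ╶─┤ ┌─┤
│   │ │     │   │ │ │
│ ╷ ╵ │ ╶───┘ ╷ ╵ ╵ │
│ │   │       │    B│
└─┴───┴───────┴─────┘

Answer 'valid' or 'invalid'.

Checking path validity:
Result: Invalid move at step 1: cannot move from (0, 0) to (1, 1).

invalid

Correct solution:

┌───────┬───┬─────┬─┐
│A → → ↓│↱ ↓│  ↱ ↓│ │
├───╴ ╷ ╵ ╷ └─╴ ╷ │ │
│     │↳ ↑│↳ → ↑│↓│ │
│ ╶───┤ ┌─┴─────┤ │ │
│     │ │       │↓│ │
├───┐ ├─┘ ┌───┐ │ │ │
│   │ │   │   │ │↓│ │
│ ╷ │ │ ┌─┘ ┌─┘ │ │ │
│ │ │ │ │   │   │↓│ │
│ │ ╵ │ └─╴ │ ┌─┤ ╵ │
│ │   │     │ │ │↳ ↓│
│ ├─╴ │ ┌───┘ │ └─┐ │
│ │   │ │     │   │↓│
│ │ ┌─┘ │ ╶─┬─┘ ┌─┘ │
│ │ │   │   │   │↓ ↲│
│ └─┤ ┌─┴───┤ ╶─┤ ┌─┤
│   │ │     │   │↓│ │
│ ╷ ╵ │ ╶───┘ ╷ ╵ ╵ │
│ │   │       │  ↳ B│
└─┴───┴───────┴─────┘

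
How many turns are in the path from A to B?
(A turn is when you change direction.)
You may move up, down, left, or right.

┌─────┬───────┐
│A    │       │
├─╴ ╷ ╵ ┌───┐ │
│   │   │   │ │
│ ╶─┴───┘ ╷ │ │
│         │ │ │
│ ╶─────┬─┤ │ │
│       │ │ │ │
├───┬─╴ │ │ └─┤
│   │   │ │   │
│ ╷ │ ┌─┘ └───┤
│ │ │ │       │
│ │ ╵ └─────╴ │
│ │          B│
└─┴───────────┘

Directions: right, down, left, down, down, right, right, right, down, left, down, down, right, right, right, right
Number of turns: 8

Solution:

┌─────┬───────┐
│A ↓  │       │
├─╴ ╷ ╵ ┌───┐ │
│↓ ↲│   │   │ │
│ ╶─┴───┘ ╷ │ │
│↓        │ │ │
│ ╶─────┬─┤ │ │
│↳ → → ↓│ │ │ │
├───┬─╴ │ │ └─┤
│   │↓ ↲│ │   │
│ ╷ │ ┌─┘ └───┤
│ │ │↓│       │
│ │ ╵ └─────╴ │
│ │  ↳ → → → B│
└─┴───────────┘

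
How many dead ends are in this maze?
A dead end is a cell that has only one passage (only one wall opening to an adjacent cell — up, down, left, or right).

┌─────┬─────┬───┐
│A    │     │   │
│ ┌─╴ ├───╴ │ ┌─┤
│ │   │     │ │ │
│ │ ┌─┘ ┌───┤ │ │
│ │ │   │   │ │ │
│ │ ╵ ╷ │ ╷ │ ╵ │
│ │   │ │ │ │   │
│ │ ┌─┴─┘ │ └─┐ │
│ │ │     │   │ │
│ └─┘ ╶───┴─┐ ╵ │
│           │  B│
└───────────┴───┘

Checking each cell for number of passages:

Dead ends found at positions:
  (0, 3)
  (0, 7)
  (1, 7)
  (3, 3)
  (4, 1)
  (5, 5)
Total dead ends: 6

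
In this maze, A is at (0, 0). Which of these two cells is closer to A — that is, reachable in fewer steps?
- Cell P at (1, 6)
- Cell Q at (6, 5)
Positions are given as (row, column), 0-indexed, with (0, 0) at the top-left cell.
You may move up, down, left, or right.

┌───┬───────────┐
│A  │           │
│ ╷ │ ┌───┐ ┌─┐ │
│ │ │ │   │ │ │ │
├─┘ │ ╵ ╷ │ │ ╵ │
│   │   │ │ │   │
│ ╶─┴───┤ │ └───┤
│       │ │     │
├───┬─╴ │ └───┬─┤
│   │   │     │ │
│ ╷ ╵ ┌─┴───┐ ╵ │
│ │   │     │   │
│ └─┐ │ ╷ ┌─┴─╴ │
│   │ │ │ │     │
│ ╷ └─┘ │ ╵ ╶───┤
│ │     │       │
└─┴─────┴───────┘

Shortest path A → P at (1, 6): 51 steps
Shortest path A → Q at (6, 5): 27 steps

Q is closer (27 steps vs 51 steps).

Path to P:

┌───┬───────────┐
│A ↓│↱ → → → → ↓│
│ ╷ │ ┌───┐ ┌─┐ │
│ │↓│↑│↓ ↰│ │P│↓│
├─┘ │ ╵ ╷ │ │ ╵ │
│↓ ↲│↑ ↲│↑│ │↑ ↲│
│ ╶─┴───┤ │ └───┤
│↳ → → ↓│↑│     │
├───┬─╴ │ └───┬─┤
│↓ ↰│↓ ↲│↑ ← ↰│ │
│ ╷ ╵ ┌─┴───┐ ╵ │
│↓│↑ ↲│↱ ↓  │↑ ↰│
│ └─┐ │ ╷ ┌─┴─╴ │
│↳ ↓│ │↑│↓│↱ → ↑│
│ ╷ └─┘ │ ╵ ╶───┤
│ │↳ → ↑│↳ ↑    │
└─┴─────┴───────┘

Path to Q:

┌───┬───────────┐
│A ↓│           │
│ ╷ │ ┌───┐ ┌─┐ │
│ │↓│ │   │ │ │ │
├─┘ │ ╵ ╷ │ │ ╵ │
│↓ ↲│   │ │ │   │
│ ╶─┴───┤ │ └───┤
│↳ → → ↓│ │     │
├───┬─╴ │ └───┬─┤
│↓ ↰│↓ ↲│     │ │
│ ╷ ╵ ┌─┴───┐ ╵ │
│↓│↑ ↲│↱ ↓  │   │
│ └─┐ │ ╷ ┌─┴─╴ │
│↳ ↓│ │↑│↓│Q    │
│ ╷ └─┘ │ ╵ ╶───┤
│ │↳ → ↑│↳ ↑    │
└─┴─────┴───────┘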